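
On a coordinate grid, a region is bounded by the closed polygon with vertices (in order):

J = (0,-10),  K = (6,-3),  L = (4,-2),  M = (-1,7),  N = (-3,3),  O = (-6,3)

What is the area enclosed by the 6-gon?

86.5

Cross-terms: 60, 0, 26, 18, 9, 60  ⇒  Σ = 173
Area = |Σ|/2 = 86.5.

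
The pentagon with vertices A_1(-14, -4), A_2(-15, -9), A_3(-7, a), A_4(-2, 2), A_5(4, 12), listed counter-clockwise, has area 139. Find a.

-13

The doubled signed area Σ (x_i y_{i+1} − x_{i+1} y_i) is linear in a.
With a=0 it equals 109; the coefficient of a is -13 (from the two edges through A_3).
So -13·a + 109 = 2·139 = 278 ⇒ a = -13.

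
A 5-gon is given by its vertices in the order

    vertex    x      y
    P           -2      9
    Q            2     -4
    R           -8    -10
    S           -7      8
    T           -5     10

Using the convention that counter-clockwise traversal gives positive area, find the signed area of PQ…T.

Σ = (-10) + (-52) + (-134) + (-30) + (-25) = -251
Signed area = Σ/2 = -125.5 (negative ⇒ clockwise traversal).

-125.5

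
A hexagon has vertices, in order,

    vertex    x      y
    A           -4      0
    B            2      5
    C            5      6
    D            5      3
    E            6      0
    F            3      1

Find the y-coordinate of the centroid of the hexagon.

211/84

Apply the shoelace (surveyor's) formula. First the cross-terms c_i = x_i·y_{i+1} − x_{i+1}·y_i:
  -20, -13, -15, -18, 6, 4  ⇒  2A = -56, A = -28.
Then Σ (y_i + y_{i+1})·c_i = -422, so ȳ = -422 / (6·(-28)) = 211/84.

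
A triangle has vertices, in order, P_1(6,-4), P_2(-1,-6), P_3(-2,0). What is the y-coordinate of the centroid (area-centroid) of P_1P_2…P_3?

-10/3

Apply Gauss's area formula. First the cross-terms c_i = x_i·y_{i+1} − x_{i+1}·y_i:
  -40, -12, 8  ⇒  2A = -44, A = -22.
Then Σ (y_i + y_{i+1})·c_i = 440, so ȳ = 440 / (6·(-22)) = -10/3.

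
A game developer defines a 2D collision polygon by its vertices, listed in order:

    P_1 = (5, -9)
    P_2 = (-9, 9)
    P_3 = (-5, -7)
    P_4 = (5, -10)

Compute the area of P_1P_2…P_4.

81

Apply Gauss's area formula: 2A = Σ (x_i·y_{i+1} − x_{i+1}·y_i), indices taken mod 4.
Σ = (-36) + (108) + (85) + (5) = 162
Area = |Σ|/2 = 81.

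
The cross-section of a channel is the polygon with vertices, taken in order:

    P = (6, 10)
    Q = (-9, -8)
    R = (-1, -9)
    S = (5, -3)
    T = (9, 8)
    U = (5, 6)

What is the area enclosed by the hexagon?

129

Apply the shoelace (surveyor's) formula: 2A = Σ (x_i·y_{i+1} − x_{i+1}·y_i), indices taken mod 6.
Σ = (42) + (73) + (48) + (67) + (14) + (14) = 258
Area = |Σ|/2 = 129.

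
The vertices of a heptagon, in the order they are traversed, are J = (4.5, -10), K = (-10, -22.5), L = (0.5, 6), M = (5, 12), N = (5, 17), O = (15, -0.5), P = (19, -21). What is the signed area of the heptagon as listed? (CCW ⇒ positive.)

-453.75

Apply the shoelace formula: 2A = Σ (x_i·y_{i+1} − x_{i+1}·y_i), indices taken mod 7.
Cross-terms: -201.25, -48.75, -24, 25, -257.5, -305.5, -95.5  ⇒  Σ = -907.5
Signed area = Σ/2 = -453.75 (negative ⇒ clockwise traversal).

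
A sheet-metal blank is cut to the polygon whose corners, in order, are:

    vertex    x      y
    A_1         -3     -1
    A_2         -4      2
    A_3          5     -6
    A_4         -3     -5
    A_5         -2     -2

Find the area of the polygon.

23.5

Apply the shoelace (surveyor's) formula: 2A = Σ (x_i·y_{i+1} − x_{i+1}·y_i), indices taken mod 5.
Σ = (-10) + (14) + (-43) + (-4) + (-4) = -47
Area = |Σ|/2 = 23.5.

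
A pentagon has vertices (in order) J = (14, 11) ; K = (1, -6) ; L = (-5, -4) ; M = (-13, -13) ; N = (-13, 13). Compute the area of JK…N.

Σ = (-95) + (-34) + (13) + (-338) + (-325) = -779
Area = |Σ|/2 = 389.5.

389.5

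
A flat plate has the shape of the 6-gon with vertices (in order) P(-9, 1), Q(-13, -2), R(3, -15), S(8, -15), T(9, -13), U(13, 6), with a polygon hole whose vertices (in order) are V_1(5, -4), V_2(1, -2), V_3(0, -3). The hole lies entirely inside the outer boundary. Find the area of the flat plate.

311

Outer boundary:
Apply the shoelace formula: 2A = Σ (x_i·y_{i+1} − x_{i+1}·y_i), indices taken mod 6.
Cross-terms: 31, 201, 75, 31, 223, 67  ⇒  Σ = 628
Area = |Σ|/2 = 314.
Hole:
Apply the shoelace formula: 2A = Σ (x_i·y_{i+1} − x_{i+1}·y_i), indices taken mod 3.
Σ = (-6) + (-3) + (15) = 6
Area = |Σ|/2 = 3.
Net area = 314 − 3 = 311.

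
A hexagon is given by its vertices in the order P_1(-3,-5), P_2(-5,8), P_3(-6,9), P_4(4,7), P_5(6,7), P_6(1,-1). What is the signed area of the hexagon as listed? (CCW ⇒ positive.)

-79.5

Apply Gauss's area formula: 2A = Σ (x_i·y_{i+1} − x_{i+1}·y_i), indices taken mod 6.
Σ = (-49) + (3) + (-78) + (-14) + (-13) + (-8) = -159
Signed area = Σ/2 = -79.5 (negative ⇒ clockwise traversal).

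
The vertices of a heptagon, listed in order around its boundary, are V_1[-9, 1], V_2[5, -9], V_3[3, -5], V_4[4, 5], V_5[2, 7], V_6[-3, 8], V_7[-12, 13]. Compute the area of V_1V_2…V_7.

165

V_1→V_2: (-9)(-9) − (5)(1) = 76
V_2→V_3: (5)(-5) − (3)(-9) = 2
V_3→V_4: (3)(5) − (4)(-5) = 35
V_4→V_5: (4)(7) − (2)(5) = 18
V_5→V_6: (2)(8) − (-3)(7) = 37
V_6→V_7: (-3)(13) − (-12)(8) = 57
V_7→V_1: (-12)(1) − (-9)(13) = 105
Σ = 330
Area = |Σ|/2 = 165.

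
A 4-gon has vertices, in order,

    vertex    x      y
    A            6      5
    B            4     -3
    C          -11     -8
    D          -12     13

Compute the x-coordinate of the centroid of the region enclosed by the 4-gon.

Apply the shoelace formula. First the cross-terms c_i = x_i·y_{i+1} − x_{i+1}·y_i:
  -38, -65, -239, -138  ⇒  2A = -480, A = -240.
Then Σ (x_i + x_{i+1})·c_i = 6400, so x̄ = 6400 / (6·(-240)) = -40/9.

-40/9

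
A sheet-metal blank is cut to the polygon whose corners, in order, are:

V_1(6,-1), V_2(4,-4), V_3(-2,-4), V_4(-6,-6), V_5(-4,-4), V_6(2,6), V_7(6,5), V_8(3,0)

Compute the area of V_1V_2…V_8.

Apply the surveyor's formula: 2A = Σ (x_i·y_{i+1} − x_{i+1}·y_i), indices taken mod 8.
Σ = (-20) + (-24) + (-12) + (0) + (-16) + (-26) + (-15) + (-3) = -116
Area = |Σ|/2 = 58.

58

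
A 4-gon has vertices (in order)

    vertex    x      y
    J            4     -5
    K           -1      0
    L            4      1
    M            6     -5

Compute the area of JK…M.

21

J→K: (4)(0) − (-1)(-5) = -5
K→L: (-1)(1) − (4)(0) = -1
L→M: (4)(-5) − (6)(1) = -26
M→J: (6)(-5) − (4)(-5) = -10
Σ = -42
Area = |Σ|/2 = 21.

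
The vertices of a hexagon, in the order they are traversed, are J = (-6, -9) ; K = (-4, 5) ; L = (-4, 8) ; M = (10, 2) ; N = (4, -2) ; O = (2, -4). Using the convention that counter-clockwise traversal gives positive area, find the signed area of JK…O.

Σ = (-66) + (-12) + (-88) + (-28) + (-12) + (-42) = -248
Signed area = Σ/2 = -124 (negative ⇒ clockwise traversal).

-124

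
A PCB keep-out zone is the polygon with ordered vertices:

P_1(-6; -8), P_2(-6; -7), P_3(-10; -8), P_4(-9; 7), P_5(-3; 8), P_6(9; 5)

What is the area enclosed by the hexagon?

Cross-terms: -6, -22, -142, -51, -87, -42  ⇒  Σ = -350
Area = |Σ|/2 = 175.

175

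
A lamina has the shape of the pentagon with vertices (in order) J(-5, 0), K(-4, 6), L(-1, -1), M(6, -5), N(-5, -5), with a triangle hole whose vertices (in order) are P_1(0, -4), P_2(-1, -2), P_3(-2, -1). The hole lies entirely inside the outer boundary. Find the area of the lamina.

Outer boundary:
Apply Gauss's area formula: 2A = Σ (x_i·y_{i+1} − x_{i+1}·y_i), indices taken mod 5.
Σ = (-30) + (10) + (11) + (-55) + (-25) = -89
Area = |Σ|/2 = 44.5.
Hole:
Σ = (-4) + (-3) + (8) = 1
Area = |Σ|/2 = 0.5.
Net area = 44.5 − 0.5 = 44.

44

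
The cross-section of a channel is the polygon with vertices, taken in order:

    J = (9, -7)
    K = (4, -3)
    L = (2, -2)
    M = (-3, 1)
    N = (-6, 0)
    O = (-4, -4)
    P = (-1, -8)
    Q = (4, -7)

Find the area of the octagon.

63.5

Apply the surveyor's formula: 2A = Σ (x_i·y_{i+1} − x_{i+1}·y_i), indices taken mod 8.
Σ = (1) + (-2) + (-4) + (6) + (24) + (28) + (39) + (35) = 127
Area = |Σ|/2 = 63.5.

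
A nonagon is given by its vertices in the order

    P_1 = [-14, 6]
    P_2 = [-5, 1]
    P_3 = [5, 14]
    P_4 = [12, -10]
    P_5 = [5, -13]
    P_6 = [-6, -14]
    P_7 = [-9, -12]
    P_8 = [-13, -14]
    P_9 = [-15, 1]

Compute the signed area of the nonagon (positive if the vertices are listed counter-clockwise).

Apply Gauss's area formula: 2A = Σ (x_i·y_{i+1} − x_{i+1}·y_i), indices taken mod 9.
Σ = (16) + (-75) + (-218) + (-106) + (-148) + (-54) + (-30) + (-223) + (-76) = -914
Signed area = Σ/2 = -457 (negative ⇒ clockwise traversal).

-457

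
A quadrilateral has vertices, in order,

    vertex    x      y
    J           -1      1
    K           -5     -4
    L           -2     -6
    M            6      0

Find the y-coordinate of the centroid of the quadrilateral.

Apply the shoelace formula. First the cross-terms c_i = x_i·y_{i+1} − x_{i+1}·y_i:
  9, 22, 36, 6  ⇒  2A = 73, A = 36.5.
Then Σ (y_i + y_{i+1})·c_i = -457, so ȳ = -457 / (6·36.5) = -457/219.

-457/219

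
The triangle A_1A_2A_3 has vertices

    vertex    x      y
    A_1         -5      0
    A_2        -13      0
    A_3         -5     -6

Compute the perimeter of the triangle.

|A_1A_2| = √((-8)² + (0)²) = √64 = 8
|A_2A_3| = √((8)² + (-6)²) = √100 = 10
|A_3A_1| = √((0)² + (6)²) = √36 = 6
Perimeter = 8 + 10 + 6 = 24.

24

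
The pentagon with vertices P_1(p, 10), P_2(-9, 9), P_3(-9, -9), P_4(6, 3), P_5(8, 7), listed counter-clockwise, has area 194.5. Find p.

6

Write out the shoelace sum; only the two edges meeting at P_1 involve p:
2·Area = [(8·10 − p·7) + (p·9 − (-9)·10)] + 207
       = 2·p + 377 = 389
⇒ p = 6.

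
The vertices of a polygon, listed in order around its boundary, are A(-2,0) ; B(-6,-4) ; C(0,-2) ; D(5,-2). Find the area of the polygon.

13

Apply the shoelace formula: 2A = Σ (x_i·y_{i+1} − x_{i+1}·y_i), indices taken mod 4.
Σ = (8) + (12) + (10) + (-4) = 26
Area = |Σ|/2 = 13.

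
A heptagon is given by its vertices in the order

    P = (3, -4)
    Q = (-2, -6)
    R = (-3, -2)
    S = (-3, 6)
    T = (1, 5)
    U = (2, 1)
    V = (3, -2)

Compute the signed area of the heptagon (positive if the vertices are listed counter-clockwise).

-53.5

Apply the shoelace (surveyor's) formula: 2A = Σ (x_i·y_{i+1} − x_{i+1}·y_i), indices taken mod 7.
P→Q: (3)(-6) − (-2)(-4) = -26
Q→R: (-2)(-2) − (-3)(-6) = -14
R→S: (-3)(6) − (-3)(-2) = -24
S→T: (-3)(5) − (1)(6) = -21
T→U: (1)(1) − (2)(5) = -9
U→V: (2)(-2) − (3)(1) = -7
V→P: (3)(-4) − (3)(-2) = -6
Σ = -107
Signed area = Σ/2 = -53.5 (negative ⇒ clockwise traversal).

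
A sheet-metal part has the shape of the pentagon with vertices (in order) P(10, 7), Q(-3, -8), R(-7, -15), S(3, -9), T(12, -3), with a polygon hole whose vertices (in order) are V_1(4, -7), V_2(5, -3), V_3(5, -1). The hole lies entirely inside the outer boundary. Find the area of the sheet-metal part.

124.5

Outer boundary:
Apply the surveyor's formula: 2A = Σ (x_i·y_{i+1} − x_{i+1}·y_i), indices taken mod 5.
P→Q: (10)(-8) − (-3)(7) = -59
Q→R: (-3)(-15) − (-7)(-8) = -11
R→S: (-7)(-9) − (3)(-15) = 108
S→T: (3)(-3) − (12)(-9) = 99
T→P: (12)(7) − (10)(-3) = 114
Σ = 251
Area = |Σ|/2 = 125.5.
Hole:
Σ = (23) + (10) + (-31) = 2
Area = |Σ|/2 = 1.
Net area = 125.5 − 1 = 124.5.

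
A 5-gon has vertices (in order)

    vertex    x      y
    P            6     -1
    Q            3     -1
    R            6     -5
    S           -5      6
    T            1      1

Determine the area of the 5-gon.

Apply the shoelace (surveyor's) formula: 2A = Σ (x_i·y_{i+1} − x_{i+1}·y_i), indices taken mod 5.
Σ = (-3) + (-9) + (11) + (-11) + (-7) = -19
Area = |Σ|/2 = 9.5.

9.5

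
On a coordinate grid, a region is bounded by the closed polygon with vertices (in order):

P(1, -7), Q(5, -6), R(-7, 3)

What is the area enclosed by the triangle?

24

Apply the surveyor's formula: 2A = Σ (x_i·y_{i+1} − x_{i+1}·y_i), indices taken mod 3.
Cross-terms: 29, -27, 46  ⇒  Σ = 48
Area = |Σ|/2 = 24.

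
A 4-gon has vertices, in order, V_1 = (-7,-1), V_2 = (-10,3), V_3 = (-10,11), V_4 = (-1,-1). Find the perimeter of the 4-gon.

34

|V_1V_2| = √((-3)² + (4)²) = √25 = 5
|V_2V_3| = √((0)² + (8)²) = √64 = 8
|V_3V_4| = √((9)² + (-12)²) = √225 = 15
|V_4V_1| = √((-6)² + (0)²) = √36 = 6
Perimeter = 5 + 8 + 15 + 6 = 34.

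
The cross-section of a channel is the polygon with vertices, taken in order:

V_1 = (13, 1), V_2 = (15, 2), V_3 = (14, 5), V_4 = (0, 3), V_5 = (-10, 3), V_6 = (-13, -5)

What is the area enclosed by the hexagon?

135.5

Apply the shoelace formula: 2A = Σ (x_i·y_{i+1} − x_{i+1}·y_i), indices taken mod 6.
Cross-terms: 11, 47, 42, 30, 89, 52  ⇒  Σ = 271
Area = |Σ|/2 = 135.5.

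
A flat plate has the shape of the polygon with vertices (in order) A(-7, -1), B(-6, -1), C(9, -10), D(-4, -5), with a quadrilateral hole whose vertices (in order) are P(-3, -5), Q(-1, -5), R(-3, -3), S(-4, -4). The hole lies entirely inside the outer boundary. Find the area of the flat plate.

20

Outer boundary:
A→B: (-7)(-1) − (-6)(-1) = 1
B→C: (-6)(-10) − (9)(-1) = 69
C→D: (9)(-5) − (-4)(-10) = -85
D→A: (-4)(-1) − (-7)(-5) = -31
Σ = -46
Area = |Σ|/2 = 23.
Hole:
Apply the shoelace (surveyor's) formula: 2A = Σ (x_i·y_{i+1} − x_{i+1}·y_i), indices taken mod 4.
Σ = (10) + (-12) + (0) + (8) = 6
Area = |Σ|/2 = 3.
Net area = 23 − 3 = 20.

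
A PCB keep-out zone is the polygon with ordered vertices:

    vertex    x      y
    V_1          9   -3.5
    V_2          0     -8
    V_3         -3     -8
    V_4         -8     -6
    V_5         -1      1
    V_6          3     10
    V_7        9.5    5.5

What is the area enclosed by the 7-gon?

165.125

Apply Gauss's area formula: 2A = Σ (x_i·y_{i+1} − x_{i+1}·y_i), indices taken mod 7.
Σ = (-72) + (-24) + (-46) + (-14) + (-13) + (-78.5) + (-82.75) = -330.25
Area = |Σ|/2 = 165.125.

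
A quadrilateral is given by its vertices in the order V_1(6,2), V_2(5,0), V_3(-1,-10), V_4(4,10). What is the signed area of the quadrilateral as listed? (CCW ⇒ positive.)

Apply the surveyor's formula: 2A = Σ (x_i·y_{i+1} − x_{i+1}·y_i), indices taken mod 4.
Σ = (-10) + (-50) + (30) + (-52) = -82
Signed area = Σ/2 = -41 (negative ⇒ clockwise traversal).

-41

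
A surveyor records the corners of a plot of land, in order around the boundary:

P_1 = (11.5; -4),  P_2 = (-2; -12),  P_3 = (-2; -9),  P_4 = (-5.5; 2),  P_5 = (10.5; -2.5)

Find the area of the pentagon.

113

Apply Gauss's area formula: 2A = Σ (x_i·y_{i+1} − x_{i+1}·y_i), indices taken mod 5.
Σ = (-146) + (-6) + (-53.5) + (-7.25) + (-13.25) = -226
Area = |Σ|/2 = 113.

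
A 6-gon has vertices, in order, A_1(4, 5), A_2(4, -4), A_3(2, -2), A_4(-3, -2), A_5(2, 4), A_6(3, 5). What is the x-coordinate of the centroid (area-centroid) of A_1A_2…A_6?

Apply Gauss's area formula. First the cross-terms c_i = x_i·y_{i+1} − x_{i+1}·y_i:
  -36, 0, -10, -8, -2, -5  ⇒  2A = -61, A = -30.5.
Then Σ (x_i + x_{i+1})·c_i = -315, so x̄ = -315 / (6·(-30.5)) = 105/61.

105/61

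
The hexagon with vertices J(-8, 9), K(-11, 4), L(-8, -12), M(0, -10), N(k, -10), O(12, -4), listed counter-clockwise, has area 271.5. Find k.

Write out the shoelace sum; only the two edges meeting at N involve k:
2·Area = [(0·(-10) − k·(-10)) + (k·(-4) − 12·(-10))] + 387
       = 6·k + 507 = 543
⇒ k = 6.

6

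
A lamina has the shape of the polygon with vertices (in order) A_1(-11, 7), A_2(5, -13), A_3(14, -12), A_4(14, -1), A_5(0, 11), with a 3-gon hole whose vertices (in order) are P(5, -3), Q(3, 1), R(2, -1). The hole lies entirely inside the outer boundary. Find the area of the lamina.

Outer boundary:
Σ = (108) + (122) + (154) + (154) + (121) = 659
Area = |Σ|/2 = 329.5.
Hole:
Cross-terms: 14, -5, -1  ⇒  Σ = 8
Area = |Σ|/2 = 4.
Net area = 329.5 − 4 = 325.5.

325.5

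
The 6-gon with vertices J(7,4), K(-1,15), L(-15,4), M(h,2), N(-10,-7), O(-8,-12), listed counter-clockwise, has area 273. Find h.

Write out the shoelace sum; only the two edges meeting at M involve h:
2·Area = [((-15)·2 − h·4) + (h·(-7) − (-10)·2)] + 446
       = -11·h + 436 = 546
⇒ h = -10.

-10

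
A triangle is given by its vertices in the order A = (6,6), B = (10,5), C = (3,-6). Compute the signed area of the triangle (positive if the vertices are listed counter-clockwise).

-25.5

Σ = (-30) + (-75) + (54) = -51
Signed area = Σ/2 = -25.5 (negative ⇒ clockwise traversal).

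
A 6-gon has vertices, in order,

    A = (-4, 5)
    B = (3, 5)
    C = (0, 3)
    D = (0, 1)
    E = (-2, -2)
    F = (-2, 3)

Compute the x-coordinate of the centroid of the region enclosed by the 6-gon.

-43/48

Apply the shoelace formula. First the cross-terms c_i = x_i·y_{i+1} − x_{i+1}·y_i:
  -35, 9, 0, 2, -10, 2  ⇒  2A = -32, A = -16.
Then Σ (x_i + x_{i+1})·c_i = 86, so x̄ = 86 / (6·(-16)) = -43/48.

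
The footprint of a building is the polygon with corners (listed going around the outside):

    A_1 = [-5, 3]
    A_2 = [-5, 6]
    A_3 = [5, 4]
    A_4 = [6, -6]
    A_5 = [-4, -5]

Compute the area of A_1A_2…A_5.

Apply the shoelace formula: 2A = Σ (x_i·y_{i+1} − x_{i+1}·y_i), indices taken mod 5.
Cross-terms: -15, -50, -54, -54, -37  ⇒  Σ = -210
Area = |Σ|/2 = 105.

105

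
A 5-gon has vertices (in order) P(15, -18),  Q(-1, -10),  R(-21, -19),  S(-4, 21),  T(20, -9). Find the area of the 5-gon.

P→Q: (15)(-10) − (-1)(-18) = -168
Q→R: (-1)(-19) − (-21)(-10) = -191
R→S: (-21)(21) − (-4)(-19) = -517
S→T: (-4)(-9) − (20)(21) = -384
T→P: (20)(-18) − (15)(-9) = -225
Σ = -1485
Area = |Σ|/2 = 742.5.

742.5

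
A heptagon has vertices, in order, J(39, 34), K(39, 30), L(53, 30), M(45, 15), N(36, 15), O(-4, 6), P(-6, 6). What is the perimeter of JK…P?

140

|JK| = √((0)² + (-4)²) = √16 = 4
|KL| = √((14)² + (0)²) = √196 = 14
|LM| = √((-8)² + (-15)²) = √289 = 17
|MN| = √((-9)² + (0)²) = √81 = 9
|NO| = √((-40)² + (-9)²) = √1681 = 41
|OP| = √((-2)² + (0)²) = √4 = 2
|PJ| = √((45)² + (28)²) = √2809 = 53
Perimeter = 4 + 14 + 17 + 9 + 41 + 2 + 53 = 140.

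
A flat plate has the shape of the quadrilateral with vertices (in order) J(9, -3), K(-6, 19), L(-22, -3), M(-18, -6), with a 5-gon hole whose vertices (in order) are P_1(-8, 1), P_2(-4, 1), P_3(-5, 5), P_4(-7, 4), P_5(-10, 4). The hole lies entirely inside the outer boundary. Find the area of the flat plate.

372.5

Outer boundary:
J→K: (9)(19) − (-6)(-3) = 153
K→L: (-6)(-3) − (-22)(19) = 436
L→M: (-22)(-6) − (-18)(-3) = 78
M→J: (-18)(-3) − (9)(-6) = 108
Σ = 775
Area = |Σ|/2 = 387.5.
Hole:
Apply the surveyor's formula: 2A = Σ (x_i·y_{i+1} − x_{i+1}·y_i), indices taken mod 5.
Σ = (-4) + (-15) + (15) + (12) + (22) = 30
Area = |Σ|/2 = 15.
Net area = 387.5 − 15 = 372.5.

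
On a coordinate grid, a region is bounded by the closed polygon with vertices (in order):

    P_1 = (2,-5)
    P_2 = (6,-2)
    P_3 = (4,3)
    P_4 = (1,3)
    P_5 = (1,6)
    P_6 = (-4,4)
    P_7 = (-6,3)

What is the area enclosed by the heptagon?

64

P_1→P_2: (2)(-2) − (6)(-5) = 26
P_2→P_3: (6)(3) − (4)(-2) = 26
P_3→P_4: (4)(3) − (1)(3) = 9
P_4→P_5: (1)(6) − (1)(3) = 3
P_5→P_6: (1)(4) − (-4)(6) = 28
P_6→P_7: (-4)(3) − (-6)(4) = 12
P_7→P_1: (-6)(-5) − (2)(3) = 24
Σ = 128
Area = |Σ|/2 = 64.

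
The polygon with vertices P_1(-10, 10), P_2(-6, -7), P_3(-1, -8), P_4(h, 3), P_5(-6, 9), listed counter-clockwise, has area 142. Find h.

4

The doubled signed area Σ (x_i y_{i+1} − x_{i+1} y_i) is linear in h.
With h=0 it equals 216; the coefficient of h is 17 (from the two edges through P_4).
So 17·h + 216 = 2·142 = 284 ⇒ h = 4.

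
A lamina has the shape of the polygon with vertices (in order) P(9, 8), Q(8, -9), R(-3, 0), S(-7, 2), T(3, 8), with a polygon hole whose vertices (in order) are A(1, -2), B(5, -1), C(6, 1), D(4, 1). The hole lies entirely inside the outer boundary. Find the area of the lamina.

137.5

Outer boundary:
Σ = (-145) + (-27) + (-6) + (-62) + (-48) = -288
Area = |Σ|/2 = 144.
Hole:
Σ = (9) + (11) + (2) + (-9) = 13
Area = |Σ|/2 = 6.5.
Net area = 144 − 6.5 = 137.5.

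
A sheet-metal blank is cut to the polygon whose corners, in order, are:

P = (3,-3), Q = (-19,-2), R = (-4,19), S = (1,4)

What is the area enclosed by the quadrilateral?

241

Apply the shoelace formula: 2A = Σ (x_i·y_{i+1} − x_{i+1}·y_i), indices taken mod 4.
Σ = (-63) + (-369) + (-35) + (-15) = -482
Area = |Σ|/2 = 241.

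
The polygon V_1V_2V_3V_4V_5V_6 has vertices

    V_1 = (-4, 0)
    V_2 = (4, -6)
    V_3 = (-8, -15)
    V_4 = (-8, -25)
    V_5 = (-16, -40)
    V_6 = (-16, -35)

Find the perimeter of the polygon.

94

|V_1V_2| = √((8)² + (-6)²) = √100 = 10
|V_2V_3| = √((-12)² + (-9)²) = √225 = 15
|V_3V_4| = √((0)² + (-10)²) = √100 = 10
|V_4V_5| = √((-8)² + (-15)²) = √289 = 17
|V_5V_6| = √((0)² + (5)²) = √25 = 5
|V_6V_1| = √((12)² + (35)²) = √1369 = 37
Perimeter = 10 + 15 + 10 + 17 + 5 + 37 = 94.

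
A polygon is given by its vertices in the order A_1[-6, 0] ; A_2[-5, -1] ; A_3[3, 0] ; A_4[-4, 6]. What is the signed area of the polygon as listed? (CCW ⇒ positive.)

Apply the shoelace (surveyor's) formula: 2A = Σ (x_i·y_{i+1} − x_{i+1}·y_i), indices taken mod 4.
Cross-terms: 6, 3, 18, 36  ⇒  Σ = 63
Signed area = Σ/2 = 31.5 (positive ⇒ counter-clockwise traversal).

31.5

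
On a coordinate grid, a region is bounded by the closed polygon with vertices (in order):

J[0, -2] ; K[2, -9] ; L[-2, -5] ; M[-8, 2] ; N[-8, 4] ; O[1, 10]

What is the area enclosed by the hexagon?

85

Cross-terms: 4, -28, -44, -16, -84, -2  ⇒  Σ = -170
Area = |Σ|/2 = 85.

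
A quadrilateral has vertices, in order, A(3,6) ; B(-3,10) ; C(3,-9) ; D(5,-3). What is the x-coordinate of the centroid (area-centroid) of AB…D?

Apply the shoelace (surveyor's) formula. First the cross-terms c_i = x_i·y_{i+1} − x_{i+1}·y_i:
  48, -3, 36, 39  ⇒  2A = 120, A = 60.
Then Σ (x_i + x_{i+1})·c_i = 600, so x̄ = 600 / (6·60) = 5/3.

5/3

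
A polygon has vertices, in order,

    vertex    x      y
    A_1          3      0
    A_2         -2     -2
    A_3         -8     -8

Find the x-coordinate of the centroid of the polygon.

Apply Gauss's area formula. First the cross-terms c_i = x_i·y_{i+1} − x_{i+1}·y_i:
  -6, 0, 24  ⇒  2A = 18, A = 9.
Then Σ (x_i + x_{i+1})·c_i = -126, so x̄ = -126 / (6·9) = -7/3.

-7/3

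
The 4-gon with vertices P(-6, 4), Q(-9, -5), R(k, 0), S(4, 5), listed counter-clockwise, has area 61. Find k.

1

The doubled signed area Σ (x_i y_{i+1} − x_{i+1} y_i) is linear in k.
With k=0 it equals 112; the coefficient of k is 10 (from the two edges through R).
So 10·k + 112 = 2·61 = 122 ⇒ k = 1.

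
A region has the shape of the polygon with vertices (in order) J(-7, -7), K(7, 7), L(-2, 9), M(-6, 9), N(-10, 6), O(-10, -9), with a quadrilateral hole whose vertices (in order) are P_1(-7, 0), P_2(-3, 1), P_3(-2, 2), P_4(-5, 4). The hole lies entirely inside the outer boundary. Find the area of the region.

Outer boundary:
Apply the shoelace formula: 2A = Σ (x_i·y_{i+1} − x_{i+1}·y_i), indices taken mod 6.
Σ = (0) + (77) + (36) + (54) + (150) + (7) = 324
Area = |Σ|/2 = 162.
Hole:
Cross-terms: -7, -4, 2, 28  ⇒  Σ = 19
Area = |Σ|/2 = 9.5.
Net area = 162 − 9.5 = 152.5.

152.5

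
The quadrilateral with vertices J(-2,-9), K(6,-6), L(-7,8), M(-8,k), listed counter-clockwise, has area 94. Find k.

4

Write out the shoelace sum; only the two edges meeting at M involve k:
2·Area = [((-7)·k − (-8)·8) + ((-8)·(-9) − (-2)·k)] + 72
       = -5·k + 208 = 188
⇒ k = 4.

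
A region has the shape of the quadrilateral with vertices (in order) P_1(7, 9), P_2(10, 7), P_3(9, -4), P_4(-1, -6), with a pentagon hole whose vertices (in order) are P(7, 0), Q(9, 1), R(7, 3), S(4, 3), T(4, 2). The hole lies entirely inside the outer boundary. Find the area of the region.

75.5

Outer boundary:
Σ = (-41) + (-103) + (-58) + (33) = -169
Area = |Σ|/2 = 84.5.
Hole:
Apply the surveyor's formula: 2A = Σ (x_i·y_{i+1} − x_{i+1}·y_i), indices taken mod 5.
P→Q: (7)(1) − (9)(0) = 7
Q→R: (9)(3) − (7)(1) = 20
R→S: (7)(3) − (4)(3) = 9
S→T: (4)(2) − (4)(3) = -4
T→P: (4)(0) − (7)(2) = -14
Σ = 18
Area = |Σ|/2 = 9.
Net area = 84.5 − 9 = 75.5.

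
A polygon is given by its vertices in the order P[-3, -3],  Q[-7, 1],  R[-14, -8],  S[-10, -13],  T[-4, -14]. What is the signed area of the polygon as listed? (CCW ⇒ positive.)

Apply the shoelace (surveyor's) formula: 2A = Σ (x_i·y_{i+1} − x_{i+1}·y_i), indices taken mod 5.
Σ = (-24) + (70) + (102) + (88) + (-30) = 206
Signed area = Σ/2 = 103 (positive ⇒ counter-clockwise traversal).

103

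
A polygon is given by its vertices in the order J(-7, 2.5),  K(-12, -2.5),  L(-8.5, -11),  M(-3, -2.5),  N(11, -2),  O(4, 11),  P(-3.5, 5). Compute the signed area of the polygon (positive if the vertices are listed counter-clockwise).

196.875

Apply the surveyor's formula: 2A = Σ (x_i·y_{i+1} − x_{i+1}·y_i), indices taken mod 7.
Σ = (47.5) + (110.75) + (-11.75) + (33.5) + (129) + (58.5) + (26.25) = 393.75
Signed area = Σ/2 = 196.875 (positive ⇒ counter-clockwise traversal).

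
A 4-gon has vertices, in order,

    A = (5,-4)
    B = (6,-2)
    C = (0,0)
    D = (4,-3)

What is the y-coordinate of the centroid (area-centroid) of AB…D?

-77/39

Apply the shoelace formula. First the cross-terms c_i = x_i·y_{i+1} − x_{i+1}·y_i:
  14, 0, 0, -1  ⇒  2A = 13, A = 6.5.
Then Σ (y_i + y_{i+1})·c_i = -77, so ȳ = -77 / (6·6.5) = -77/39.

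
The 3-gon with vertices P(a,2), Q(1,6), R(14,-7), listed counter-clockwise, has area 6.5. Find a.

6

The doubled signed area Σ (x_i y_{i+1} − x_{i+1} y_i) is linear in a.
With a=0 it equals -65; the coefficient of a is 13 (from the two edges through P).
So 13·a + -65 = 2·6.5 = 13 ⇒ a = 6.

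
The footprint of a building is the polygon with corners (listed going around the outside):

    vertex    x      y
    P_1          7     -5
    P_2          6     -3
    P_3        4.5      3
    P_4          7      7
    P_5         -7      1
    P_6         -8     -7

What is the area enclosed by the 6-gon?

126.5

Σ = (9) + (31.5) + (10.5) + (56) + (57) + (89) = 253
Area = |Σ|/2 = 126.5.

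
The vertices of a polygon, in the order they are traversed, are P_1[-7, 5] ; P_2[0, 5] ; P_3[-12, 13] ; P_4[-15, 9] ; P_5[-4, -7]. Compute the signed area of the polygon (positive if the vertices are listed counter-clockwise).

92

Apply the surveyor's formula: 2A = Σ (x_i·y_{i+1} − x_{i+1}·y_i), indices taken mod 5.
Σ = (-35) + (60) + (87) + (141) + (-69) = 184
Signed area = Σ/2 = 92 (positive ⇒ counter-clockwise traversal).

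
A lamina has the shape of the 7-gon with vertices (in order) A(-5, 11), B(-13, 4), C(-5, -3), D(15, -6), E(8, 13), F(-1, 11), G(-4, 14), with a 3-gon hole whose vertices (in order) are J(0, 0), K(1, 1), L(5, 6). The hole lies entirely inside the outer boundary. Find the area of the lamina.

Outer boundary:
Apply Gauss's area formula: 2A = Σ (x_i·y_{i+1} − x_{i+1}·y_i), indices taken mod 7.
Σ = (123) + (59) + (75) + (243) + (101) + (30) + (26) = 657
Area = |Σ|/2 = 328.5.
Hole:
Apply the shoelace (surveyor's) formula: 2A = Σ (x_i·y_{i+1} − x_{i+1}·y_i), indices taken mod 3.
J→K: (0)(1) − (1)(0) = 0
K→L: (1)(6) − (5)(1) = 1
L→J: (5)(0) − (0)(6) = 0
Σ = 1
Area = |Σ|/2 = 0.5.
Net area = 328.5 − 0.5 = 328.

328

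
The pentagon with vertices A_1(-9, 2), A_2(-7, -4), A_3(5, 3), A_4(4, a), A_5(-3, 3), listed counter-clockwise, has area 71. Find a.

9

Write out the shoelace sum; only the two edges meeting at A_4 involve a:
2·Area = [(5·a − 4·3) + (4·3 − (-3)·a)] + 70
       = 8·a + 70 = 142
⇒ a = 9.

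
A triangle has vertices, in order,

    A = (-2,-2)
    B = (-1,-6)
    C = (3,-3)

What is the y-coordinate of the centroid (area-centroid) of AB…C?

Apply the shoelace formula. First the cross-terms c_i = x_i·y_{i+1} − x_{i+1}·y_i:
  10, 21, -12  ⇒  2A = 19, A = 9.5.
Then Σ (y_i + y_{i+1})·c_i = -209, so ȳ = -209 / (6·9.5) = -11/3.

-11/3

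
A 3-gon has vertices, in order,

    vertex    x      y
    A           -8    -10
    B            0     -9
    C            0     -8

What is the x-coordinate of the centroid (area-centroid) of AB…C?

-8/3

Apply the shoelace (surveyor's) formula. First the cross-terms c_i = x_i·y_{i+1} − x_{i+1}·y_i:
  72, 0, -64  ⇒  2A = 8, A = 4.
Then Σ (x_i + x_{i+1})·c_i = -64, so x̄ = -64 / (6·4) = -8/3.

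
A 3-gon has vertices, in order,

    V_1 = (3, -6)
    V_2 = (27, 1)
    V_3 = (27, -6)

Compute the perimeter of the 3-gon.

|V_1V_2| = √((24)² + (7)²) = √625 = 25
|V_2V_3| = √((0)² + (-7)²) = √49 = 7
|V_3V_1| = √((-24)² + (0)²) = √576 = 24
Perimeter = 25 + 7 + 24 = 56.

56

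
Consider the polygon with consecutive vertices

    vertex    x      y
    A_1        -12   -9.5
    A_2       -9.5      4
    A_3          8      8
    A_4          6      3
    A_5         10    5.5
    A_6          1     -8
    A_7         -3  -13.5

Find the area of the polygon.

261.875

Cross-terms: -138.25, -108, -24, 3, -85.5, -37.5, -133.5  ⇒  Σ = -523.75
Area = |Σ|/2 = 261.875.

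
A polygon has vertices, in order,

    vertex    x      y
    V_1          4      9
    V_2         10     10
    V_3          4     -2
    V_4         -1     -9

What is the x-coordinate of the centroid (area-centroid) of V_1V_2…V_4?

13/3

Apply the shoelace (surveyor's) formula. First the cross-terms c_i = x_i·y_{i+1} − x_{i+1}·y_i:
  -50, -60, -38, 27  ⇒  2A = -121, A = -60.5.
Then Σ (x_i + x_{i+1})·c_i = -1573, so x̄ = -1573 / (6·(-60.5)) = 13/3.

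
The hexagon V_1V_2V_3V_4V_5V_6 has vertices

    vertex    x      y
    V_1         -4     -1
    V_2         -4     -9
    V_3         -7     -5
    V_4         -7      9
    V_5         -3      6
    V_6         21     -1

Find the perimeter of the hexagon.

82

|V_1V_2| = √((0)² + (-8)²) = √64 = 8
|V_2V_3| = √((-3)² + (4)²) = √25 = 5
|V_3V_4| = √((0)² + (14)²) = √196 = 14
|V_4V_5| = √((4)² + (-3)²) = √25 = 5
|V_5V_6| = √((24)² + (-7)²) = √625 = 25
|V_6V_1| = √((-25)² + (0)²) = √625 = 25
Perimeter = 8 + 5 + 14 + 5 + 25 + 25 = 82.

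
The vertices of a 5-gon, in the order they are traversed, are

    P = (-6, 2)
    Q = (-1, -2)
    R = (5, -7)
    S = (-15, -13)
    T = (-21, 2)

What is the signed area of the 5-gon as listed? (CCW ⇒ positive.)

-236

Apply Gauss's area formula: 2A = Σ (x_i·y_{i+1} − x_{i+1}·y_i), indices taken mod 5.
Σ = (14) + (17) + (-170) + (-303) + (-30) = -472
Signed area = Σ/2 = -236 (negative ⇒ clockwise traversal).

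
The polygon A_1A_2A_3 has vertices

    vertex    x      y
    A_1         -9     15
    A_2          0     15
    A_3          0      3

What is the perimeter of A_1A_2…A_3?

|A_1A_2| = √((9)² + (0)²) = √81 = 9
|A_2A_3| = √((0)² + (-12)²) = √144 = 12
|A_3A_1| = √((-9)² + (12)²) = √225 = 15
Perimeter = 9 + 12 + 15 = 36.

36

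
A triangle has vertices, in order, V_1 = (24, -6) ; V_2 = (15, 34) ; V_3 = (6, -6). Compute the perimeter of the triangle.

100

|V_1V_2| = √((-9)² + (40)²) = √1681 = 41
|V_2V_3| = √((-9)² + (-40)²) = √1681 = 41
|V_3V_1| = √((18)² + (0)²) = √324 = 18
Perimeter = 41 + 41 + 18 = 100.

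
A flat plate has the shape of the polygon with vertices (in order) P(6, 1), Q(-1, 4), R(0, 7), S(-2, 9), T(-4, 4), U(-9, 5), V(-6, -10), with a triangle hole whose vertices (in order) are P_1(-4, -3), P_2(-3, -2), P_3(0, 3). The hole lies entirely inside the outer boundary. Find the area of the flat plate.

124

Outer boundary:
Σ = (25) + (-7) + (14) + (28) + (16) + (120) + (54) = 250
Area = |Σ|/2 = 125.
Hole:
Apply the shoelace formula: 2A = Σ (x_i·y_{i+1} − x_{i+1}·y_i), indices taken mod 3.
Σ = (-1) + (-9) + (12) = 2
Area = |Σ|/2 = 1.
Net area = 125 − 1 = 124.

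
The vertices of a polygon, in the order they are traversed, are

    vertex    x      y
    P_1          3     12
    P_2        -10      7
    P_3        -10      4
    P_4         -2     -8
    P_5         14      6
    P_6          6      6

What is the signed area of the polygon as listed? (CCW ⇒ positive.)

Apply Gauss's area formula: 2A = Σ (x_i·y_{i+1} − x_{i+1}·y_i), indices taken mod 6.
Σ = (141) + (30) + (88) + (100) + (48) + (54) = 461
Signed area = Σ/2 = 230.5 (positive ⇒ counter-clockwise traversal).

230.5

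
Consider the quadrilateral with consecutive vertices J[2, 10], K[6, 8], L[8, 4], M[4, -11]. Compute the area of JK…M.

63

Σ = (-44) + (-40) + (-104) + (62) = -126
Area = |Σ|/2 = 63.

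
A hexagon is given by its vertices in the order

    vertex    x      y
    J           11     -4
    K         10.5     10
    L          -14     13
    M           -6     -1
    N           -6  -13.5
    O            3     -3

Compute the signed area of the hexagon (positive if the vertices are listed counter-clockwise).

J→K: (11)(10) − (10.5)(-4) = 152
K→L: (10.5)(13) − (-14)(10) = 276.5
L→M: (-14)(-1) − (-6)(13) = 92
M→N: (-6)(-13.5) − (-6)(-1) = 75
N→O: (-6)(-3) − (3)(-13.5) = 58.5
O→J: (3)(-4) − (11)(-3) = 21
Σ = 675
Signed area = Σ/2 = 337.5 (positive ⇒ counter-clockwise traversal).

337.5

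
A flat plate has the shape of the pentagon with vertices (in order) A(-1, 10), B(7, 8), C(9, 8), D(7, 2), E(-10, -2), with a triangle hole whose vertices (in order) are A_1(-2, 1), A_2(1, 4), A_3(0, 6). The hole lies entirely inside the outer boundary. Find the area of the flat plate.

109.5

Outer boundary:
Cross-terms: -78, -16, -38, 6, -102  ⇒  Σ = -228
Area = |Σ|/2 = 114.
Hole:
Apply the shoelace formula: 2A = Σ (x_i·y_{i+1} − x_{i+1}·y_i), indices taken mod 3.
Σ = (-9) + (6) + (12) = 9
Area = |Σ|/2 = 4.5.
Net area = 114 − 4.5 = 109.5.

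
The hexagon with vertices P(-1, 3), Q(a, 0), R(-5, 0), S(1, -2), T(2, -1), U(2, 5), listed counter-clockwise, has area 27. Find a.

The doubled signed area Σ (x_i y_{i+1} − x_{i+1} y_i) is linear in a.
With a=0 it equals 36; the coefficient of a is -3 (from the two edges through Q).
So -3·a + 36 = 2·27 = 54 ⇒ a = -6.

-6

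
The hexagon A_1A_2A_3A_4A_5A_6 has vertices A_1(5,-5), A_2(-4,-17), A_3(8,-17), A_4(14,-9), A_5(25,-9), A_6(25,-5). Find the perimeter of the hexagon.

72

|A_1A_2| = √((-9)² + (-12)²) = √225 = 15
|A_2A_3| = √((12)² + (0)²) = √144 = 12
|A_3A_4| = √((6)² + (8)²) = √100 = 10
|A_4A_5| = √((11)² + (0)²) = √121 = 11
|A_5A_6| = √((0)² + (4)²) = √16 = 4
|A_6A_1| = √((-20)² + (0)²) = √400 = 20
Perimeter = 15 + 12 + 10 + 11 + 4 + 20 = 72.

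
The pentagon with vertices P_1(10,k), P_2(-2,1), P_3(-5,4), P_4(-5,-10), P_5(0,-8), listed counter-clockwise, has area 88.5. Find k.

The doubled signed area Σ (x_i y_{i+1} − x_{i+1} y_i) is linear in k.
With k=0 it equals 197; the coefficient of k is 2 (from the two edges through P_1).
So 2·k + 197 = 2·88.5 = 177 ⇒ k = -10.

-10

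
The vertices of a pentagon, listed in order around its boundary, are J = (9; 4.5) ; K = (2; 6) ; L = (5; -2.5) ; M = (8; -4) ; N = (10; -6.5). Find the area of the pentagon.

50.75

Apply the surveyor's formula: 2A = Σ (x_i·y_{i+1} − x_{i+1}·y_i), indices taken mod 5.
Σ = (45) + (-35) + (0) + (-12) + (103.5) = 101.5
Area = |Σ|/2 = 50.75.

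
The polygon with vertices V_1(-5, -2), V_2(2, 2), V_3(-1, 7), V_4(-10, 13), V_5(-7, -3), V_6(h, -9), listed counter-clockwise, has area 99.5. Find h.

-7

The doubled signed area Σ (x_i y_{i+1} − x_{i+1} y_i) is linear in h.
With h=0 it equals 206; the coefficient of h is 1 (from the two edges through V_6).
So 1·h + 206 = 2·99.5 = 199 ⇒ h = -7.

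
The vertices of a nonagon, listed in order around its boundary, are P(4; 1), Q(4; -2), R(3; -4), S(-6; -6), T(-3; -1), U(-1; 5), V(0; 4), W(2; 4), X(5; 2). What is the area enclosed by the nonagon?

61.5

Apply the shoelace (surveyor's) formula: 2A = Σ (x_i·y_{i+1} − x_{i+1}·y_i), indices taken mod 9.
P→Q: (4)(-2) − (4)(1) = -12
Q→R: (4)(-4) − (3)(-2) = -10
R→S: (3)(-6) − (-6)(-4) = -42
S→T: (-6)(-1) − (-3)(-6) = -12
T→U: (-3)(5) − (-1)(-1) = -16
U→V: (-1)(4) − (0)(5) = -4
V→W: (0)(4) − (2)(4) = -8
W→X: (2)(2) − (5)(4) = -16
X→P: (5)(1) − (4)(2) = -3
Σ = -123
Area = |Σ|/2 = 61.5.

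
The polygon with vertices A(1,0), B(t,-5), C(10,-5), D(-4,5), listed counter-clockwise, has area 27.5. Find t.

3

The doubled signed area Σ (x_i y_{i+1} − x_{i+1} y_i) is linear in t.
With t=0 it equals 70; the coefficient of t is -5 (from the two edges through B).
So -5·t + 70 = 2·27.5 = 55 ⇒ t = 3.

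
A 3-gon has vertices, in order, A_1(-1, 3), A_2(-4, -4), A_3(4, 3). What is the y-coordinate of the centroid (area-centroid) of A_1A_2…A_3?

Apply the shoelace (surveyor's) formula. First the cross-terms c_i = x_i·y_{i+1} − x_{i+1}·y_i:
  16, 4, 15  ⇒  2A = 35, A = 17.5.
Then Σ (y_i + y_{i+1})·c_i = 70, so ȳ = 70 / (6·17.5) = 2/3.

2/3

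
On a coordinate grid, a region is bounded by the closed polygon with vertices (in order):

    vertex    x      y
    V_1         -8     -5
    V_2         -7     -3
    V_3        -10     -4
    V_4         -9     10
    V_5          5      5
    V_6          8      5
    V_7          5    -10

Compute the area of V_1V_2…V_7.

Σ = (-11) + (-2) + (-136) + (-95) + (-15) + (-105) + (-105) = -469
Area = |Σ|/2 = 234.5.

234.5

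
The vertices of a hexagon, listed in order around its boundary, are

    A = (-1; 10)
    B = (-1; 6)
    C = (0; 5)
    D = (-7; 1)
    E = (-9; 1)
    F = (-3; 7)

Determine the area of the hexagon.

23.5

Σ = (4) + (-5) + (35) + (2) + (-60) + (-23) = -47
Area = |Σ|/2 = 23.5.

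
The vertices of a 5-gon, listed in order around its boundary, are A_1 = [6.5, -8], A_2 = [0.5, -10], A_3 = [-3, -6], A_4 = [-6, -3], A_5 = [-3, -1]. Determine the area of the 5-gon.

Apply the shoelace formula: 2A = Σ (x_i·y_{i+1} − x_{i+1}·y_i), indices taken mod 5.
Cross-terms: -61, -33, -27, -3, 30.5  ⇒  Σ = -93.5
Area = |Σ|/2 = 46.75.

46.75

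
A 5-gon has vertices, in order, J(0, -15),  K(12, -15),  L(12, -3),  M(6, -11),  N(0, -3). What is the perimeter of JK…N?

56

|JK| = √((12)² + (0)²) = √144 = 12
|KL| = √((0)² + (12)²) = √144 = 12
|LM| = √((-6)² + (-8)²) = √100 = 10
|MN| = √((-6)² + (8)²) = √100 = 10
|NJ| = √((0)² + (-12)²) = √144 = 12
Perimeter = 12 + 12 + 10 + 10 + 12 = 56.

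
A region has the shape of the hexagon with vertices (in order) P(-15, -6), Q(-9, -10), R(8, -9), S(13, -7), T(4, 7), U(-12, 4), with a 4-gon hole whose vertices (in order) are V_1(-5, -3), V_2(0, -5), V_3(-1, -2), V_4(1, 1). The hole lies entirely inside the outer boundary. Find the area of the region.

323

Outer boundary:
P→Q: (-15)(-10) − (-9)(-6) = 96
Q→R: (-9)(-9) − (8)(-10) = 161
R→S: (8)(-7) − (13)(-9) = 61
S→T: (13)(7) − (4)(-7) = 119
T→U: (4)(4) − (-12)(7) = 100
U→P: (-12)(-6) − (-15)(4) = 132
Σ = 669
Area = |Σ|/2 = 334.5.
Hole:
Apply the surveyor's formula: 2A = Σ (x_i·y_{i+1} − x_{i+1}·y_i), indices taken mod 4.
Cross-terms: 25, -5, 1, 2  ⇒  Σ = 23
Area = |Σ|/2 = 11.5.
Net area = 334.5 − 11.5 = 323.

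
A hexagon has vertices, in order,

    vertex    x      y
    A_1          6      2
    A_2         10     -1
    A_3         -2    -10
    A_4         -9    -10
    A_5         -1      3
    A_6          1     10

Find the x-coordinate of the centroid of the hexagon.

Apply the surveyor's formula. First the cross-terms c_i = x_i·y_{i+1} − x_{i+1}·y_i:
  -26, -102, -70, -37, -13, -58  ⇒  2A = -306, A = -153.
Then Σ (x_i + x_{i+1})·c_i = -498, so x̄ = -498 / (6·(-153)) = 83/153.

83/153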